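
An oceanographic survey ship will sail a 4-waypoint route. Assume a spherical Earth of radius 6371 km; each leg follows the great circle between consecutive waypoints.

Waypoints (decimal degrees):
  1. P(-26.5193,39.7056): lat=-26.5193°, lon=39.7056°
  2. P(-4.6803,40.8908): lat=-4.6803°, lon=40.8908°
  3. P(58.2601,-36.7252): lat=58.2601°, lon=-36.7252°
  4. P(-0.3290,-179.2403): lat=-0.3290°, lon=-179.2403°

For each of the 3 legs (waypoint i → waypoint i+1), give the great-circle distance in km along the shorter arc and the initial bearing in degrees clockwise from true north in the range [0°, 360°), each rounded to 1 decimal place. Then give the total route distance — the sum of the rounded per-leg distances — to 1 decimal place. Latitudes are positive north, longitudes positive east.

Leg 1: dist=2431.7 km, bearing=3.2°
Leg 2: dist=9733.2 km, bearing=329.0°
Leg 3: dist=12785.3 km, bearing=317.8°
Total: 24950.2 km

Leg 1: φ1=-0.4628491, φ2=-0.0816866, Δφ=0.3811625, Δλ=0.0206856 rad; a=sin²(Δφ/2)+cosφ1·cosφ2·sin²(Δλ/2)=0.0359789811; c=2·atan2(√a, √(1-a))=0.381675010; dist=6371·c=2431.651 ≈ 2431.7 km; running total=2431.7 km
Leg 1 bearing: y=sinΔλ·cosφ2=0.02061520, x=cosφ1·sinφ2-sinφ1·cosφ2·cosΔλ=0.37190454; θ=atan2(y, x)=3.1727° ≈ 3.2°
Leg 2: φ1=-0.0816866, φ2=1.0168306, Δφ=1.0985172, Δλ=-1.3546548 rad; a=sin²(Δφ/2)+cosφ1·cosφ2·sin²(Δλ/2)=0.4784739593; c=2·atan2(√a, √(1-a))=1.527730935; dist=6371·c=9733.174 ≈ 9733.2 km; running total=12164.9 km
Leg 2 bearing: y=sinΔλ·cosφ2=-0.51382367, x=cosφ1·sinφ2-sinφ1·cosφ2·cosΔλ=0.85681489; θ=atan2(y, x)=-30.9507° <0 so +360° → 329.0493° ≈ 329.0°
Leg 3: φ1=1.0168306, φ2=-0.0057421, Δφ=-1.0225727, Δλ=-2.4873577 rad; a=sin²(Δφ/2)+cosφ1·cosφ2·sin²(Δλ/2)=0.7111577448; c=2·atan2(√a, √(1-a))=2.006794594; dist=6371·c=12785.288 ≈ 12785.3 km; running total=24950.2 km
Leg 3 bearing: y=sinΔλ·cosφ2=-0.60854229, x=cosφ1·sinφ2-sinφ1·cosφ2·cosΔλ=0.67180794; θ=atan2(y, x)=-42.1712° <0 so +360° → 317.8288° ≈ 317.8°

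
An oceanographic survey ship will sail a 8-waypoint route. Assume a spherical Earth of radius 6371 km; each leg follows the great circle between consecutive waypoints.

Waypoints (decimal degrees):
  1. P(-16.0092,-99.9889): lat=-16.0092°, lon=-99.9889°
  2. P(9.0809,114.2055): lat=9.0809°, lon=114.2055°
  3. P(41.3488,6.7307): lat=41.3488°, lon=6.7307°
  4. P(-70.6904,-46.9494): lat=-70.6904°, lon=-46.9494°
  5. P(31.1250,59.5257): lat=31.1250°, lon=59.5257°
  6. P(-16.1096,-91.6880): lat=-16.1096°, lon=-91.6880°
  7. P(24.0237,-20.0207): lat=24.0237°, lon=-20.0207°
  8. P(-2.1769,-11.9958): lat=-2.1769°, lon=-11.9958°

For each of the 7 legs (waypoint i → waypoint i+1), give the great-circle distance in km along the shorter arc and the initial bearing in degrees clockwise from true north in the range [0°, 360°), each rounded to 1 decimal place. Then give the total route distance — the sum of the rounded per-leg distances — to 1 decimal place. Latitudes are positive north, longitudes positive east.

Leg 1: dist=16229.7 km, bearing=262.5°
Leg 2: dist=10763.2 km, bearing=313.9°
Leg 3: dist=13171.5 km, bearing=197.6°
Leg 4: dist=13856.9 km, bearing=94.1°
Leg 5: dist=16656.3 km, bearing=293.1°
Leg 6: dist=8964.1 km, bearing=61.5°
Leg 7: dist=3039.8 km, bearing=162.3°
Total: 82681.5 km

Leg 1: φ1=-0.2794133, φ2=0.1584916, Δφ=0.4379049, Δλ=3.7383975 rad; a=sin²(Δφ/2)+cosφ1·cosφ2·sin²(Δλ/2)=0.9143100473; c=2·atan2(√a, √(1-a))=2.547434548; dist=6371·c=16229.706 ≈ 16229.7 km; running total=16229.7 km
Leg 1 bearing: y=sinΔλ·cosφ2=-0.55495866, x=cosφ1·sinφ2-sinφ1·cosφ2·cosΔλ=-0.07355011; θ=atan2(y, x)=-97.5496° <0 so +360° → 262.4504° ≈ 262.5°
Leg 2: φ1=0.1584916, φ2=0.7216727, Δφ=0.5631811, Δλ=-1.8757891 rad; a=sin²(Δφ/2)+cosφ1·cosφ2·sin²(Δλ/2)=0.5591658920; c=2·atan2(√a, √(1-a))=1.689406021; dist=6371·c=10763.206 ≈ 10763.2 km; running total=26992.9 km
Leg 2 bearing: y=sinΔλ·cosφ2=-0.71605618, x=cosφ1·sinφ2-sinφ1·cosφ2·cosΔλ=0.68793978; θ=atan2(y, x)=-46.1473° <0 so +360° → 313.8527° ≈ 313.9°
Leg 3: φ1=0.7216727, φ2=-1.2337802, Δφ=-1.9554529, Δλ=-0.9368945 rad; a=sin²(Δφ/2)+cosφ1·cosφ2·sin²(Δλ/2)=0.7382242866; c=2·atan2(√a, √(1-a))=2.067407224; dist=6371·c=13171.451 ≈ 13171.5 km; running total=40164.4 km
Leg 3 bearing: y=sinΔλ·cosφ2=-0.26643033, x=cosφ1·sinφ2-sinφ1·cosφ2·cosΔλ=-0.83786135; θ=atan2(y, x)=-162.3599° <0 so +360° → 197.6401° ≈ 197.6°
Leg 4: φ1=-1.2337802, φ2=0.5432337, Δφ=1.7770140, Δλ=1.8583411 rad; a=sin²(Δφ/2)+cosφ1·cosφ2·sin²(Δλ/2)=0.7840533472; c=2·atan2(√a, √(1-a))=2.174999731; dist=6371·c=13856.923 ≈ 13856.9 km; running total=54021.3 km
Leg 4 bearing: y=sinΔλ·cosφ2=0.82089519, x=cosφ1·sinφ2-sinφ1·cosφ2·cosΔλ=-0.05818831; θ=atan2(y, x)=94.0546° ≈ 94.1°
Leg 5: φ1=0.5432337, φ2=-0.2811656, Δφ=-0.8243993, Δλ=-2.6391769 rad; a=sin²(Δφ/2)+cosφ1·cosφ2·sin²(Δλ/2)=0.9321110983; c=2·atan2(√a, √(1-a))=2.614398650; dist=6371·c=16656.334 ≈ 16656.3 km; running total=70677.6 km
Leg 5 bearing: y=sinΔλ·cosφ2=-0.46263518, x=cosφ1·sinφ2-sinφ1·cosφ2·cosΔλ=0.19770859; θ=atan2(y, x)=-66.8604° <0 so +360° → 293.1396° ≈ 293.1°
Leg 6: φ1=-0.2811656, φ2=0.4192927, Δφ=0.7004582, Δλ=1.2508304 rad; a=sin²(Δφ/2)+cosφ1·cosφ2·sin²(Δλ/2)=0.4184784958; c=2·atan2(√a, √(1-a))=1.407022175; dist=6371·c=8964.138 ≈ 8964.1 km; running total=79641.7 km
Leg 6 bearing: y=sinΔλ·cosφ2=0.86701970, x=cosφ1·sinφ2-sinφ1·cosφ2·cosΔλ=0.47084372; θ=atan2(y, x)=61.4954° ≈ 61.5°
Leg 7: φ1=0.4192927, φ2=-0.0379941, Δφ=-0.4572867, Δλ=0.1400609 rad; a=sin²(Δφ/2)+cosφ1·cosφ2·sin²(Δλ/2)=0.0558420257; c=2·atan2(√a, √(1-a))=0.477131362; dist=6371·c=3039.804 ≈ 3039.8 km; running total=82681.5 km
Leg 7 bearing: y=sinΔλ·cosφ2=0.13950270, x=cosφ1·sinφ2-sinφ1·cosφ2·cosΔλ=-0.43753145; θ=atan2(y, x)=162.3156° ≈ 162.3°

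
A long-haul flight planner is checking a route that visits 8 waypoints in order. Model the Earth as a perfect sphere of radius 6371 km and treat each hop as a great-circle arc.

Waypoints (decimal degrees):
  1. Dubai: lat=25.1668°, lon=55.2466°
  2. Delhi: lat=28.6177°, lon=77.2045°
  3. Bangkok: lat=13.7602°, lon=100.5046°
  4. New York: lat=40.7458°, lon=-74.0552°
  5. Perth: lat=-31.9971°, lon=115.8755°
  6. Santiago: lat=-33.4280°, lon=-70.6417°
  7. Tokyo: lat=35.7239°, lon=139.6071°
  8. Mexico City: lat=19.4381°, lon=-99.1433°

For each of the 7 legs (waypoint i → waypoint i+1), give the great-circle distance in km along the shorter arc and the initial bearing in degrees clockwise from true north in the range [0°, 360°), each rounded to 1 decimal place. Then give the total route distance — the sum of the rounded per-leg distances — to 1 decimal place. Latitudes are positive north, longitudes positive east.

Leg 1: dist=2207.8 km, bearing=75.1°
Leg 2: dist=2916.6 km, bearing=119.6°
Leg 3: dist=13928.4 km, bearing=355.0°
Leg 4: dist=18699.0 km, bearing=314.5°
Leg 5: dist=12708.1 km, bearing=174.0°
Leg 6: dist=17244.9 km, bearing=283.9°
Leg 7: dist=11308.9 km, bearing=55.4°
Total: 79013.7 km

Leg 1: φ1=0.4392435, φ2=0.4994731, Δφ=0.0602296, Δλ=0.3832377 rad; a=sin²(Δφ/2)+cosφ1·cosφ2·sin²(Δλ/2)=0.0297237883; c=2·atan2(√a, √(1-a))=0.346543211; dist=6371·c=2207.827 ≈ 2207.8 km; running total=2207.8 km
Leg 1 bearing: y=sinΔλ·cosφ2=0.32824466, x=cosφ1·sinφ2-sinφ1·cosφ2·cosΔλ=0.08727303; θ=atan2(y, x)=75.1108° ≈ 75.1°
Leg 2: φ1=0.4994731, φ2=0.2401608, Δφ=-0.2593123, Δλ=0.4066635 rad; a=sin²(Δφ/2)+cosφ1·cosφ2·sin²(Δλ/2)=0.0514849994; c=2·atan2(√a, √(1-a))=0.457793242; dist=6371·c=2916.601 ≈ 2916.6 km; running total=5124.4 km
Leg 2 bearing: y=sinΔλ·cosφ2=0.38419480, x=cosφ1·sinφ2-sinφ1·cosφ2·cosΔλ=-0.21847547; θ=atan2(y, x)=119.6251° ≈ 119.6°
Leg 3: φ1=0.2401608, φ2=0.7111484, Δφ=0.4709876, Δλ=-3.0466433 rad; a=sin²(Δφ/2)+cosφ1·cosφ2·sin²(Δλ/2)=0.7886515583; c=2·atan2(√a, √(1-a))=2.186218287; dist=6371·c=13928.397 ≈ 13928.4 km; running total=19052.8 km
Leg 3 bearing: y=sinΔλ·cosφ2=-0.07182685, x=cosφ1·sinφ2-sinφ1·cosφ2·cosΔλ=0.81336463; θ=atan2(y, x)=-5.0466° <0 so +360° → 354.9534° ≈ 355.0°
Leg 4: φ1=0.7111484, φ2=-0.5584547, Δφ=-1.2696031, Δλ=3.3149161 rad; a=sin²(Δφ/2)+cosφ1·cosφ2·sin²(Δλ/2)=0.9893691190; c=2·atan2(√a, √(1-a))=2.935013197; dist=6371·c=18698.969 ≈ 18699.0 km; running total=37751.8 km
Leg 4 bearing: y=sinΔλ·cosφ2=-0.14625638, x=cosφ1·sinφ2-sinφ1·cosφ2·cosΔλ=0.14380727; θ=atan2(y, x)=-45.4838° <0 so +360° → 314.5162° ≈ 314.5°
Leg 5: φ1=-0.5584547, φ2=-0.5834287, Δφ=-0.0249739, Δλ=-3.2553393 rad; a=sin²(Δφ/2)+cosφ1·cosφ2·sin²(Δλ/2)=0.7056543029; c=2·atan2(√a, √(1-a))=1.994685593; dist=6371·c=12708.142 ≈ 12708.1 km; running total=50459.9 km
Leg 5 bearing: y=sinΔλ·cosφ2=0.09472592, x=cosφ1·sinφ2-sinφ1·cosφ2·cosΔλ=-0.90656066; θ=atan2(y, x)=174.0348° ≈ 174.0°
Leg 6: φ1=-0.5834287, φ2=0.6234997, Δφ=1.2069283, Δλ=3.6695338 rad; a=sin²(Δφ/2)+cosφ1·cosφ2·sin²(Δλ/2)=0.9534734579; c=2·atan2(√a, √(1-a))=2.706775109; dist=6371·c=17244.864 ≈ 17244.9 km; running total=67704.8 km
Leg 6 bearing: y=sinΔλ·cosφ2=-0.40896920, x=cosφ1·sinφ2-sinφ1·cosφ2·cosΔλ=0.10095289; θ=atan2(y, x)=-76.1339° <0 so +360° → 283.8661° ≈ 283.9°
Leg 7: φ1=0.6234997, φ2=0.3392588, Δφ=-0.2842408, Δλ=-4.1669806 rad; a=sin²(Δφ/2)+cosφ1·cosφ2·sin²(Δλ/2)=0.6014212191; c=2·atan2(√a, √(1-a))=1.775056163; dist=6371·c=11308.883 ≈ 11308.9 km; running total=79013.7 km
Leg 7 bearing: y=sinΔλ·cosφ2=0.80618665, x=cosφ1·sinφ2-sinφ1·cosφ2·cosΔλ=0.55580394; θ=atan2(y, x)=55.4167° ≈ 55.4°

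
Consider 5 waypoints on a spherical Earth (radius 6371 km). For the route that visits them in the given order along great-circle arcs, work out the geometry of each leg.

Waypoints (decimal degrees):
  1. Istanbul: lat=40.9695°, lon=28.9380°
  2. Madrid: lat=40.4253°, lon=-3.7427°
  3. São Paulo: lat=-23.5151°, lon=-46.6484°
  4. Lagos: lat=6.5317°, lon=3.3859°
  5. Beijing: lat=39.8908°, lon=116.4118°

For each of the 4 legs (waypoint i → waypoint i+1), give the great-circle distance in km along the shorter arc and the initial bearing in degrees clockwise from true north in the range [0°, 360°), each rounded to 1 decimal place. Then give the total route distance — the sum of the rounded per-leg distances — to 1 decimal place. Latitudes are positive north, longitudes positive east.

Leg 1: dist=2739.6 km, bearing=279.6°
Leg 2: dist=8380.8 km, bearing=220.2°
Leg 3: dist=6375.0 km, bearing=64.8°
Leg 4: dist=11454.8 km, bearing=46.4°
Total: 28950.2 km

Leg 1: φ1=0.7150527, φ2=0.7055546, Δφ=-0.0094981, Δλ=-0.5703858 rad; a=sin²(Δφ/2)+cosφ1·cosφ2·sin²(Δλ/2)=0.0455192748; c=2·atan2(√a, √(1-a))=0.430010313; dist=6371·c=2739.596 ≈ 2739.6 km; running total=2739.6 km
Leg 1 bearing: y=sinΔλ·cosφ2=-0.41104324, x=cosφ1·sinφ2-sinφ1·cosφ2·cosΔλ=0.06951645; θ=atan2(y, x)=-80.4009° <0 so +360° → 279.5991° ≈ 279.6°
Leg 2: φ1=0.7055546, φ2=-0.4104159, Δφ=-1.1159705, Δλ=-0.7488457 rad; a=sin²(Δφ/2)+cosφ1·cosφ2·sin²(Δλ/2)=0.3737177649; c=2·atan2(√a, √(1-a))=1.315466589; dist=6371·c=8380.838 ≈ 8380.8 km; running total=11120.4 km
Leg 2 bearing: y=sinΔλ·cosφ2=-0.62425719, x=cosφ1·sinφ2-sinφ1·cosφ2·cosΔλ=-0.73926595; θ=atan2(y, x)=-139.8213° <0 so +360° → 220.1787° ≈ 220.2°
Leg 3: φ1=-0.4104159, φ2=0.1139997, Δφ=0.5244156, Δλ=0.8732633 rad; a=sin²(Δφ/2)+cosφ1·cosφ2·sin²(Δλ/2)=0.2301113787; c=2·atan2(√a, √(1-a))=1.000623858; dist=6371·c=6374.975 ≈ 6375.0 km; running total=17495.4 km
Leg 3 bearing: y=sinΔλ·cosφ2=0.76145427, x=cosφ1·sinφ2-sinφ1·cosφ2·cosΔλ=0.35892606; θ=atan2(y, x)=64.7623° ≈ 64.8°
Leg 4: φ1=0.1139997, φ2=0.6962258, Δφ=0.5822261, Δλ=1.9726741 rad; a=sin²(Δφ/2)+cosφ1·cosφ2·sin²(Δλ/2)=0.6126070040; c=2·atan2(√a, √(1-a))=1.797959008; dist=6371·c=11454.797 ≈ 11454.8 km; running total=28950.2 km
Leg 4 bearing: y=sinΔλ·cosφ2=0.70613845, x=cosφ1·sinφ2-sinφ1·cosφ2·cosΔλ=0.67130256; θ=atan2(y, x)=46.4487° ≈ 46.4°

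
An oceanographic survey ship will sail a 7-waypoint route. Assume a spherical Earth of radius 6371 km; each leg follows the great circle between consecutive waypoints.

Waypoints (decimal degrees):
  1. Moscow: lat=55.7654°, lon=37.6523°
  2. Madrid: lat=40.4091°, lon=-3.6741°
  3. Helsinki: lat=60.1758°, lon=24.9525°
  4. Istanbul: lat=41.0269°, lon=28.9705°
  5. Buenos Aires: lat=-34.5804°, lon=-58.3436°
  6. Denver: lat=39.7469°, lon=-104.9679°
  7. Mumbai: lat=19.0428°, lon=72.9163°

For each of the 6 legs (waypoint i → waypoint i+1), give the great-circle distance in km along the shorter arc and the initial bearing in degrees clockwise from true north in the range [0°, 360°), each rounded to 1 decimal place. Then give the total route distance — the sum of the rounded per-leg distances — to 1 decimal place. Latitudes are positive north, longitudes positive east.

Leg 1: φ1=0.9732898, φ2=0.7052718, Δφ=-0.2680180, Δλ=-0.7212817 rad; a=sin²(Δφ/2)+cosφ1·cosφ2·sin²(Δλ/2)=0.0711918592; c=2·atan2(√a, √(1-a))=0.540179692; dist=6371·c=3441.485 ≈ 3441.5 km; running total=3441.5 km
Leg 1 bearing: y=sinΔλ·cosφ2=-0.50281213, x=cosφ1·sinφ2-sinφ1·cosφ2·cosΔλ=-0.10804756; θ=atan2(y, x)=-102.1277° <0 so +360° → 257.8723° ≈ 257.9°
Leg 2: φ1=0.7052718, φ2=1.0502658, Δφ=0.3449940, Δλ=0.4996284 rad; a=sin²(Δφ/2)+cosφ1·cosφ2·sin²(Δλ/2)=0.0526068279; c=2·atan2(√a, √(1-a))=0.462843872; dist=6371·c=2948.778 ≈ 2948.8 km; running total=6390.3 km
Leg 2 bearing: y=sinΔλ·cosφ2=0.23827551, x=cosφ1·sinφ2-sinφ1·cosφ2·cosΔλ=0.37760055; θ=atan2(y, x)=32.2530° ≈ 32.3°
Leg 3: φ1=1.0502658, φ2=0.7160545, Δφ=-0.3342114, Δλ=0.0701273 rad; a=sin²(Δφ/2)+cosφ1·cosφ2·sin²(Δλ/2)=0.0281264483; c=2·atan2(√a, √(1-a))=0.337011430; dist=6371·c=2147.100 ≈ 2147.1 km; running total=8537.4 km
Leg 3 bearing: y=sinΔλ·cosφ2=0.05286081, x=cosφ1·sinφ2-sinφ1·cosφ2·cosΔλ=-0.32641559; θ=atan2(y, x)=170.8012° ≈ 170.8°
Leg 4: φ1=0.7160545, φ2=-0.6035418, Δφ=-1.3195963, Δλ=-1.5239185 rad; a=sin²(Δφ/2)+cosφ1·cosφ2·sin²(Δλ/2)=0.6717245820; c=2·atan2(√a, √(1-a))=1.921383331; dist=6371·c=12241.133 ≈ 12241.1 km; running total=20778.5 km
Leg 4 bearing: y=sinΔλ·cosφ2=-0.82242609, x=cosφ1·sinφ2-sinφ1·cosφ2·cosΔλ=-0.45349531; θ=atan2(y, x)=-118.8729° <0 so +360° → 241.1271° ≈ 241.1°
Leg 5: φ1=-0.6035418, φ2=0.6937143, Δφ=1.2972561, Δλ=-0.8137475 rad; a=sin²(Δφ/2)+cosφ1·cosφ2·sin²(Δλ/2)=0.4640696750; c=2·atan2(√a, √(1-a))=1.498873685; dist=6371·c=9549.324 ≈ 9549.3 km; running total=30327.8 km
Leg 5 bearing: y=sinΔλ·cosφ2=-0.55887014, x=cosφ1·sinφ2-sinφ1·cosφ2·cosΔλ=0.82613571; θ=atan2(y, x)=-34.0778° <0 so +360° → 325.9222° ≈ 325.9°
Leg 6: φ1=0.6937143, φ2=0.3323596, Δφ=-0.3613547, Δλ=3.1046650 rad; a=sin²(Δφ/2)+cosφ1·cosφ2·sin²(Δλ/2)=0.7588426369; c=2·atan2(√a, √(1-a))=2.114939581; dist=6371·c=13474.280 ≈ 13474.3 km; running total=43802.1 km
Leg 6 bearing: y=sinΔλ·cosφ2=0.03489888, x=cosφ1·sinφ2-sinφ1·cosφ2·cosΔλ=0.85485907; θ=atan2(y, x)=2.3378° ≈ 2.3°

Leg 1: dist=3441.5 km, bearing=257.9°
Leg 2: dist=2948.8 km, bearing=32.3°
Leg 3: dist=2147.1 km, bearing=170.8°
Leg 4: dist=12241.1 km, bearing=241.1°
Leg 5: dist=9549.3 km, bearing=325.9°
Leg 6: dist=13474.3 km, bearing=2.3°
Total: 43802.1 km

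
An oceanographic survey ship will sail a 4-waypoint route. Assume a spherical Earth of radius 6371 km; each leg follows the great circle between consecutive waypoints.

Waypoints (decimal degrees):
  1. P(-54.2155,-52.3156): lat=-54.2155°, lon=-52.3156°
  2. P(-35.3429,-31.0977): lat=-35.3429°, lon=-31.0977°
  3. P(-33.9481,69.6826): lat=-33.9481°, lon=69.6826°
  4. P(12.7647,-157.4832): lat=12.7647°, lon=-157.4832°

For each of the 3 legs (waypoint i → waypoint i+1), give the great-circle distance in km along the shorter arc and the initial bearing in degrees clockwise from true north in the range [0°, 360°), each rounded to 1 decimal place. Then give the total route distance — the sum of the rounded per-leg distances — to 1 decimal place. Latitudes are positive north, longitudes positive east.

Leg 1: φ1=-0.9462390, φ2=-0.6168500, Δφ=0.3293890, Δλ=0.3703222 rad; a=sin²(Δφ/2)+cosφ1·cosφ2·sin²(Δλ/2)=0.0430467614; c=2·atan2(√a, √(1-a))=0.417990533; dist=6371·c=2663.018 ≈ 2663.0 km; running total=2663.0 km
Leg 1 bearing: y=sinΔλ·cosφ2=0.29521644, x=cosφ1·sinφ2-sinφ1·cosφ2·cosΔλ=0.27860762; θ=atan2(y, x)=46.6579° ≈ 46.7°
Leg 2: φ1=-0.6168500, φ2=-0.5925061, Δφ=0.0243439, Δλ=1.7589481 rad; a=sin²(Δφ/2)+cosφ1·cosφ2·sin²(Δλ/2)=0.4017622242; c=2·atan2(√a, √(1-a))=1.373034219; dist=6371·c=8747.601 ≈ 8747.6 km; running total=11410.6 km
Leg 2 bearing: y=sinΔλ·cosφ2=0.81490366, x=cosφ1·sinφ2-sinφ1·cosφ2·cosΔλ=-0.54527918; θ=atan2(y, x)=123.7878° ≈ 123.8°
Leg 3: φ1=-0.5925061, φ2=0.2227860, Δφ=0.8152922, Δλ=-3.9647912 rad; a=sin²(Δφ/2)+cosφ1·cosφ2·sin²(Δλ/2)=0.8367186371; c=2·atan2(√a, √(1-a))=2.309645038; dist=6371·c=14714.749 ≈ 14714.7 km; running total=26125.3 km
Leg 3 bearing: y=sinΔλ·cosφ2=0.71520055, x=cosφ1·sinφ2-sinφ1·cosφ2·cosΔλ=-0.18700375; θ=atan2(y, x)=104.6531° ≈ 104.7°

Leg 1: dist=2663.0 km, bearing=46.7°
Leg 2: dist=8747.6 km, bearing=123.8°
Leg 3: dist=14714.7 km, bearing=104.7°
Total: 26125.3 km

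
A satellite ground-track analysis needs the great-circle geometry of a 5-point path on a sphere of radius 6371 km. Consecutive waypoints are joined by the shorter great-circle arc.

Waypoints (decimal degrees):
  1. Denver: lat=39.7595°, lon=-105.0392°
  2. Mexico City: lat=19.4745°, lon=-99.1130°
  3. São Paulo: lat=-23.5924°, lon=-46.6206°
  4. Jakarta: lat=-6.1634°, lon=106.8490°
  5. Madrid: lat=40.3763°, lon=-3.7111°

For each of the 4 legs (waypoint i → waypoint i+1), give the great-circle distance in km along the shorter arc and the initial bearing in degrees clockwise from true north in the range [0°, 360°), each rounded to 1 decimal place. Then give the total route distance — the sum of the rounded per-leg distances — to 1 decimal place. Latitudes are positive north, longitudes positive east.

Leg 1: φ1=0.6939342, φ2=0.3398941, Δφ=-0.3540400, Δλ=0.1034317 rad; a=sin²(Δφ/2)+cosφ1·cosφ2·sin²(Δλ/2)=0.0329467897; c=2·atan2(√a, √(1-a))=0.365048577; dist=6371·c=2325.724 ≈ 2325.7 km; running total=2325.7 km
Leg 1 bearing: y=sinΔλ·cosφ2=0.09734059, x=cosφ1·sinφ2-sinφ1·cosφ2·cosΔλ=-0.34346762; θ=atan2(y, x)=164.1770° ≈ 164.2°
Leg 2: φ1=0.3398941, φ2=-0.4117651, Δφ=-0.7516592, Δλ=0.9161652 rad; a=sin²(Δφ/2)+cosφ1·cosφ2·sin²(Δλ/2)=0.3036887444; c=2·atan2(√a, √(1-a))=1.167314977; dist=6371·c=7436.964 ≈ 7437.0 km; running total=9762.7 km
Leg 2 bearing: y=sinΔλ·cosφ2=0.72696755, x=cosφ1·sinφ2-sinφ1·cosφ2·cosΔλ=-0.56335224; θ=atan2(y, x)=127.7733° ≈ 127.8°
Leg 3: φ1=-0.4117651, φ2=-0.1075716, Δφ=0.3041934, Δλ=2.6785498 rad; a=sin²(Δφ/2)+cosφ1·cosφ2·sin²(Δλ/2)=0.8861027464; c=2·atan2(√a, √(1-a))=2.453101373; dist=6371·c=15628.709 ≈ 15628.7 km; running total=25391.4 km
Leg 3 bearing: y=sinΔλ·cosφ2=0.44409071, x=cosφ1·sinφ2-sinφ1·cosφ2·cosΔλ=-0.45440304; θ=atan2(y, x)=135.6576° ≈ 135.7°
Leg 4: φ1=-0.1075716, φ2=0.7046994, Δφ=0.8122710, Δλ=-1.9296378 rad; a=sin²(Δφ/2)+cosφ1·cosφ2·sin²(Δλ/2)=0.6677716004; c=2·atan2(√a, √(1-a))=1.912978129; dist=6371·c=12187.584 ≈ 12187.6 km; running total=37579.0 km
Leg 4 bearing: y=sinΔλ·cosφ2=-0.71328257, x=cosφ1·sinφ2-sinφ1·cosφ2·cosΔλ=0.61533628; θ=atan2(y, x)=-49.2162° <0 so +360° → 310.7838° ≈ 310.8°

Leg 1: dist=2325.7 km, bearing=164.2°
Leg 2: dist=7437.0 km, bearing=127.8°
Leg 3: dist=15628.7 km, bearing=135.7°
Leg 4: dist=12187.6 km, bearing=310.8°
Total: 37579.0 km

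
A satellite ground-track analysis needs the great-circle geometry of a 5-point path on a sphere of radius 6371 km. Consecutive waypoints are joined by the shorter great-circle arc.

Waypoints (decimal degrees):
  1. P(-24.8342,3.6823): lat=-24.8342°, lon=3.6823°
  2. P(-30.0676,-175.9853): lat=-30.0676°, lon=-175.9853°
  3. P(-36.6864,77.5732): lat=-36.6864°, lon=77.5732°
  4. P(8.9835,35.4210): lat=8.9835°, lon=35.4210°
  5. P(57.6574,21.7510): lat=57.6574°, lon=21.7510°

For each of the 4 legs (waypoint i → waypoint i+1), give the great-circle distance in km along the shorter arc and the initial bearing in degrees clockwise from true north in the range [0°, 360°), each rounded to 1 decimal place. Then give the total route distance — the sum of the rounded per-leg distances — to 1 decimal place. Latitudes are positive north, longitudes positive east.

Leg 1: φ1=-0.4334386, φ2=-0.5247786, Δφ=-0.0913401, Δλ=-3.1357912 rad; a=sin²(Δφ/2)+cosφ1·cosφ2·sin²(Δλ/2)=0.7874831658; c=2·atan2(√a, √(1-a))=2.183359324; dist=6371·c=13910.182 ≈ 13910.2 km; running total=13910.2 km
Leg 1 bearing: y=sinΔλ·cosφ2=-0.00502077, x=cosφ1·sinφ2-sinφ1·cosφ2·cosΔλ=-0.81816166; θ=atan2(y, x)=-179.6484° <0 so +360° → 180.3516° ≈ 180.4°
Leg 2: φ1=-0.5247786, φ2=-0.6402985, Δφ=-0.1155199, Δλ=4.4254307 rad; a=sin²(Δφ/2)+cosφ1·cosφ2·sin²(Δλ/2)=0.4485507892; c=2·atan2(√a, √(1-a))=1.467715452; dist=6371·c=9350.815 ≈ 9350.8 km; running total=23261.0 km
Leg 2 bearing: y=sinΔλ·cosφ2=-0.76912645, x=cosφ1·sinφ2-sinφ1·cosφ2·cosΔλ=-0.63075861; θ=atan2(y, x)=-129.3551° <0 so +360° → 230.6449° ≈ 230.6°
Leg 3: φ1=-0.6402985, φ2=0.1567917, Δφ=0.7970901, Δλ=-0.7356947 rad; a=sin²(Δφ/2)+cosφ1·cosφ2·sin²(Δλ/2)=0.2530344063; c=2·atan2(√a, √(1-a))=1.054191150; dist=6371·c=6716.252 ≈ 6716.3 km; running total=29977.3 km
Leg 3 bearing: y=sinΔλ·cosφ2=-0.66287015, x=cosφ1·sinφ2-sinφ1·cosφ2·cosΔλ=0.56270343; θ=atan2(y, x)=-49.6724° <0 so +360° → 310.3276° ≈ 310.3°
Leg 4: φ1=0.1567917, φ2=1.0063115, Δφ=0.8495198, Δλ=-0.2385865 rad; a=sin²(Δφ/2)+cosφ1·cosφ2·sin²(Δλ/2)=0.1773123413; c=2·atan2(√a, √(1-a))=0.869281806; dist=6371·c=5538.194 ≈ 5538.2 km; running total=35515.5 km
Leg 4 bearing: y=sinΔλ·cosφ2=-0.12643167, x=cosφ1·sinφ2-sinφ1·cosφ2·cosΔλ=0.75332976; θ=atan2(y, x)=-9.5272° <0 so +360° → 350.4728° ≈ 350.5°

Leg 1: dist=13910.2 km, bearing=180.4°
Leg 2: dist=9350.8 km, bearing=230.6°
Leg 3: dist=6716.3 km, bearing=310.3°
Leg 4: dist=5538.2 km, bearing=350.5°
Total: 35515.5 km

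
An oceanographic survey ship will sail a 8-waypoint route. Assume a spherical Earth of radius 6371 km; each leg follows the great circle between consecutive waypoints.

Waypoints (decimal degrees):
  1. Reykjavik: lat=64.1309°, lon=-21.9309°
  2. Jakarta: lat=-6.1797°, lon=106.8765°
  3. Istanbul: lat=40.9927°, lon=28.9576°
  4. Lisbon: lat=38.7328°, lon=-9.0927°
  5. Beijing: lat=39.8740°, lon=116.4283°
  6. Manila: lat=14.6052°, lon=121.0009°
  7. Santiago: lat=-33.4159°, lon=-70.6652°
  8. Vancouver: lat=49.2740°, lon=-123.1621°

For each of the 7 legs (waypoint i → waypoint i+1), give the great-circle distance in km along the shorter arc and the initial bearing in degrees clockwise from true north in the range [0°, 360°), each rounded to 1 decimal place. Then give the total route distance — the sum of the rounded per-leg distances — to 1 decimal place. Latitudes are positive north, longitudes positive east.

Leg 1: dist=12413.4 km, bearing=56.5°
Leg 2: dist=9456.1 km, bearing=312.2°
Leg 3: dist=3231.7 km, bearing=278.2°
Leg 4: dist=9667.8 km, bearing=38.7°
Leg 5: dist=2844.8 km, bearing=169.7°
Leg 6: dist=17615.5 km, bearing=152.7°
Leg 7: dist=10554.9 km, bearing=328.7°
Total: 65784.2 km

Leg 1: φ1=1.1192954, φ2=-0.1078561, Δφ=-1.2271515, Δλ=2.2481132 rad; a=sin²(Δφ/2)+cosφ1·cosφ2·sin²(Δλ/2)=0.6843563881; c=2·atan2(√a, √(1-a))=1.948420175; dist=6371·c=12413.385 ≈ 12413.4 km; running total=12413.4 km
Leg 1 bearing: y=sinΔλ·cosφ2=0.77472890, x=cosφ1·sinφ2-sinφ1·cosφ2·cosΔλ=0.51365945; θ=atan2(y, x)=56.4549° ≈ 56.5°
Leg 2: φ1=-0.1078561, φ2=0.7154576, Δφ=0.8233137, Δλ=-1.3599414 rad; a=sin²(Δφ/2)+cosφ1·cosφ2·sin²(Δλ/2)=0.4567776407; c=2·atan2(√a, √(1-a))=1.484243582; dist=6371·c=9456.116 ≈ 9456.1 km; running total=21869.5 km
Leg 2 bearing: y=sinΔλ·cosφ2=-0.73807625, x=cosφ1·sinφ2-sinφ1·cosφ2·cosΔλ=0.66915675; θ=atan2(y, x)=-47.8038° <0 so +360° → 312.1962° ≈ 312.2°
Leg 3: φ1=0.7154576, φ2=0.6760149, Δφ=-0.0394427, Δλ=-0.6641030 rad; a=sin²(Δφ/2)+cosφ1·cosφ2·sin²(Δλ/2)=0.0629570101; c=2·atan2(√a, √(1-a))=0.507245293; dist=6371·c=3231.660 ≈ 3231.7 km; running total=25101.2 km
Leg 3 bearing: y=sinΔλ·cosφ2=-0.48079996, x=cosφ1·sinφ2-sinφ1·cosφ2·cosΔλ=0.06931883; θ=atan2(y, x)=-81.7960° <0 so +360° → 278.2040° ≈ 278.2°
Leg 4: φ1=0.6760149, φ2=0.6959326, Δφ=0.0199177, Δλ=2.1907547 rad; a=sin²(Δφ/2)+cosφ1·cosφ2·sin²(Δλ/2)=0.4733492475; c=2·atan2(√a, √(1-a))=1.517469551; dist=6371·c=9667.799 ≈ 9667.8 km; running total=34769.0 km
Leg 4 bearing: y=sinΔλ·cosφ2=0.62463458, x=cosφ1·sinφ2-sinφ1·cosφ2·cosΔλ=0.77909601; θ=atan2(y, x)=38.7206° ≈ 38.7°
Leg 5: φ1=0.6959326, φ2=0.2549088, Δφ=-0.4410238, Δλ=0.0798069 rad; a=sin²(Δφ/2)+cosφ1·cosφ2·sin²(Δλ/2)=0.0490243297; c=2·atan2(√a, √(1-a))=0.446529231; dist=6371·c=2844.838 ≈ 2844.8 km; running total=37613.8 km
Leg 5 bearing: y=sinΔλ·cosφ2=0.07714611, x=cosφ1·sinφ2-sinφ1·cosφ2·cosΔλ=-0.42489088; θ=atan2(y, x)=169.7091° ≈ 169.7°
Leg 6: φ1=0.2549088, φ2=-0.5832175, Δφ=-0.8381263, Δλ=-3.3452045 rad; a=sin²(Δφ/2)+cosφ1·cosφ2·sin²(Δλ/2)=0.9649518107; c=2·atan2(√a, √(1-a))=2.764947046; dist=6371·c=17615.478 ≈ 17615.5 km; running total=55229.3 km
Leg 6 bearing: y=sinΔλ·cosφ2=0.16878193, x=cosφ1·sinφ2-sinφ1·cosφ2·cosΔλ=-0.32679033; θ=atan2(y, x)=152.6844° ≈ 152.7°
Leg 7: φ1=-0.5832175, φ2=0.8599935, Δφ=1.4432110, Δλ=-0.9162438 rad; a=sin²(Δφ/2)+cosφ1·cosφ2·sin²(Δλ/2)=0.5429009742; c=2·atan2(√a, √(1-a))=1.656703904; dist=6371·c=10554.861 ≈ 10554.9 km; running total=65784.2 km
Leg 7 bearing: y=sinΔλ·cosφ2=-0.51759584, x=cosφ1·sinφ2-sinφ1·cosφ2·cosΔλ=0.85131226; θ=atan2(y, x)=-31.2995° <0 so +360° → 328.7005° ≈ 328.7°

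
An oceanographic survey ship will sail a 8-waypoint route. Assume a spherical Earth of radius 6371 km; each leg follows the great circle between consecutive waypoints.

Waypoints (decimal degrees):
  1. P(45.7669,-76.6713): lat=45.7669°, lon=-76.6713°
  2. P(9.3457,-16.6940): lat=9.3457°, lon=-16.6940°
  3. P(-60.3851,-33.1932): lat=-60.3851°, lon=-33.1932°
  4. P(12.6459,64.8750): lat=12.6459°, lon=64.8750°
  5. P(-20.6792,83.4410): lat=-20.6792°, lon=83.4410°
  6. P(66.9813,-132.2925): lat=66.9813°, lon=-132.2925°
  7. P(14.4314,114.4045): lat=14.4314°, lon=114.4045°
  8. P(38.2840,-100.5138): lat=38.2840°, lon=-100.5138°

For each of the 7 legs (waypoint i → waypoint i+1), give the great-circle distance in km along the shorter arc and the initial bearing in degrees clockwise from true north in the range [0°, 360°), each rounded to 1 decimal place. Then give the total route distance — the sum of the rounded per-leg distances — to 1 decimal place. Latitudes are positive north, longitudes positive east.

Leg 1: φ1=0.7987831, φ2=0.1631132, Δφ=-0.6356699, Δλ=1.0468014 rad; a=sin²(Δφ/2)+cosφ1·cosφ2·sin²(Δλ/2)=0.2696248017; c=2·atan2(√a, √(1-a))=1.091955825; dist=6371·c=6956.851 ≈ 6956.9 km; running total=6956.9 km
Leg 1 bearing: y=sinΔλ·cosφ2=0.85433469, x=cosφ1·sinφ2-sinφ1·cosφ2·cosΔλ=-0.24046063; θ=atan2(y, x)=105.7198° ≈ 105.7°
Leg 2: φ1=0.1631132, φ2=-1.0539188, Δφ=-1.2170321, Δλ=-0.2879654 rad; a=sin²(Δφ/2)+cosφ1·cosφ2·sin²(Δλ/2)=0.3368232452; c=2·atan2(√a, √(1-a))=1.238353042; dist=6371·c=7889.547 ≈ 7889.5 km; running total=14846.4 km
Leg 2 bearing: y=sinΔλ·cosφ2=-0.14034467, x=cosφ1·sinφ2-sinφ1·cosφ2·cosΔλ=-0.93477097; θ=atan2(y, x)=-171.4615° <0 so +360° → 188.5385° ≈ 188.5°
Leg 3: φ1=-1.0539188, φ2=0.2207126, Δφ=1.2746314, Δλ=1.7116130 rad; a=sin²(Δφ/2)+cosφ1·cosφ2·sin²(Δλ/2)=0.6290004374; c=2·atan2(√a, √(1-a))=1.831748778; dist=6371·c=11670.071 ≈ 11670.1 km; running total=26516.5 km
Leg 3 bearing: y=sinΔλ·cosφ2=0.96608352, x=cosφ1·sinφ2-sinφ1·cosφ2·cosΔλ=-0.01087145; θ=atan2(y, x)=90.6447° ≈ 90.6°
Leg 4: φ1=0.2207126, φ2=-0.3609201, Δφ=-0.5816327, Δλ=0.3240378 rad; a=sin²(Δφ/2)+cosφ1·cosφ2·sin²(Δλ/2)=0.1059708066; c=2·atan2(√a, √(1-a))=0.663147743; dist=6371·c=4224.914 ≈ 4224.9 km; running total=30741.4 km
Leg 4 bearing: y=sinΔλ·cosφ2=0.29788326, x=cosφ1·sinφ2-sinφ1·cosφ2·cosΔλ=-0.53872956; θ=atan2(y, x)=151.0602° ≈ 151.1°
Leg 5: φ1=-0.3609201, φ2=1.1690442, Δφ=1.5299643, Δλ=-3.7652599 rad; a=sin²(Δφ/2)+cosφ1·cosφ2·sin²(Δλ/2)=0.8109920021; c=2·atan2(√a, √(1-a))=2.242070241; dist=6371·c=14284.230 ≈ 14284.2 km; running total=45025.6 km
Leg 5 bearing: y=sinΔλ·cosφ2=0.22836865, x=cosφ1·sinφ2-sinφ1·cosφ2·cosΔλ=0.74898842; θ=atan2(y, x)=16.9566° ≈ 17.0°
Leg 6: φ1=1.1690442, φ2=0.2518754, Δφ=-0.9171688, Δλ=4.3056749 rad; a=sin²(Δφ/2)+cosφ1·cosφ2·sin²(Δλ/2)=0.4602157851; c=2·atan2(√a, √(1-a))=1.491143697; dist=6371·c=9500.076 ≈ 9500.1 km; running total=54525.7 km
Leg 6 bearing: y=sinΔλ·cosφ2=-0.88944633, x=cosφ1·sinφ2-sinφ1·cosφ2·cosΔλ=0.45006009; θ=atan2(y, x)=-63.1606° <0 so +360° → 296.8394° ≈ 296.8°
Leg 7: φ1=0.2518754, φ2=0.6681819, Δφ=0.4163064, Δλ=-3.7510320 rad; a=sin²(Δφ/2)+cosφ1·cosφ2·sin²(Δλ/2)=0.7344591858; c=2·atan2(√a, √(1-a))=2.058862094; dist=6371·c=13117.010 ≈ 13117.0 km; running total=67642.7 km
Leg 7 bearing: y=sinΔλ·cosφ2=0.44931117, x=cosφ1·sinφ2-sinφ1·cosφ2·cosΔλ=0.76041767; θ=atan2(y, x)=30.5777° ≈ 30.6°

Leg 1: dist=6956.9 km, bearing=105.7°
Leg 2: dist=7889.5 km, bearing=188.5°
Leg 3: dist=11670.1 km, bearing=90.6°
Leg 4: dist=4224.9 km, bearing=151.1°
Leg 5: dist=14284.2 km, bearing=17.0°
Leg 6: dist=9500.1 km, bearing=296.8°
Leg 7: dist=13117.0 km, bearing=30.6°
Total: 67642.7 km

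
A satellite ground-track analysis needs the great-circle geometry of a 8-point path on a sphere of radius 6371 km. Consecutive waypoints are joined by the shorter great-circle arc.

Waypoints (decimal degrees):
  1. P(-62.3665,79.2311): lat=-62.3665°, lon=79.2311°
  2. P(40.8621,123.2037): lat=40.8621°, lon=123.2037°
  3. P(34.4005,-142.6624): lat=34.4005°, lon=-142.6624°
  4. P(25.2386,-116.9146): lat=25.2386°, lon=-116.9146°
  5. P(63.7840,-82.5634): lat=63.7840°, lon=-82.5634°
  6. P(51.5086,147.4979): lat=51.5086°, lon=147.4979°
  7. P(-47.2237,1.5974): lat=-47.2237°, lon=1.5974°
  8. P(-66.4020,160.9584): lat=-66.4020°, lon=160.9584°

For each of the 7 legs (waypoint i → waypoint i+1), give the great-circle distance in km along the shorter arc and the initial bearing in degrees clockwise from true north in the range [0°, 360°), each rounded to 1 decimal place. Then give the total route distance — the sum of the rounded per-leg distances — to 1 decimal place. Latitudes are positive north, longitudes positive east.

Leg 1: dist=12131.0 km, bearing=33.8°
Leg 2: dist=7901.1 km, bearing=60.5°
Leg 3: dist=2675.0 km, bearing=105.4°
Leg 4: dist=4955.7 km, bearing=20.8°
Leg 5: dist=6481.1 km, bearing=325.9°
Leg 6: dist=17524.0 km, bearing=267.5°
Leg 7: dist=7258.6 km, bearing=171.1°
Total: 58926.5 km

Leg 1: φ1=-1.0885008, φ2=0.7131782, Δφ=1.8016790, Δλ=0.7674667 rad; a=sin²(Δφ/2)+cosφ1·cosφ2·sin²(Δλ/2)=0.6635846326; c=2·atan2(√a, √(1-a))=1.904102747; dist=6371·c=12131.039 ≈ 12131.0 km; running total=12131.0 km
Leg 1 bearing: y=sinΔλ·cosφ2=0.52510045, x=cosφ1·sinφ2-sinφ1·cosφ2·cosΔλ=0.78563973; θ=atan2(y, x)=33.7577° ≈ 33.8°
Leg 2: φ1=0.7131782, φ2=0.6004020, Δφ=-0.1127762, Δλ=-4.6402388 rad; a=sin²(Δφ/2)+cosφ1·cosφ2·sin²(Δλ/2)=0.3376774330; c=2·atan2(√a, √(1-a))=1.240159811; dist=6371·c=7901.058 ≈ 7901.1 km; running total=20032.1 km
Leg 2 bearing: y=sinΔλ·cosφ2=0.82296189, x=cosφ1·sinφ2-sinφ1·cosφ2·cosΔλ=0.46619660; θ=atan2(y, x)=60.4690° ≈ 60.5°
Leg 3: φ1=0.6004020, φ2=0.4404967, Δφ=-0.1599053, Δλ=0.4493839 rad; a=sin²(Δφ/2)+cosφ1·cosφ2·sin²(Δλ/2)=0.0434292156; c=2·atan2(√a, √(1-a))=0.419870914; dist=6371·c=2674.998 ≈ 2675.0 km; running total=22707.1 km
Leg 3 bearing: y=sinΔλ·cosφ2=0.39294183, x=cosφ1·sinφ2-sinφ1·cosφ2·cosΔλ=-0.10848591; θ=atan2(y, x)=105.4341° ≈ 105.4°
Leg 4: φ1=0.4404967, φ2=1.1132408, Δφ=0.6727441, Δλ=0.5995415 rad; a=sin²(Δφ/2)+cosφ1·cosφ2·sin²(Δλ/2)=0.1437877267; c=2·atan2(√a, √(1-a))=0.777849142; dist=6371·c=4955.677 ≈ 4955.7 km; running total=27662.8 km
Leg 4 bearing: y=sinΔλ·cosφ2=0.24926725, x=cosφ1·sinφ2-sinφ1·cosφ2·cosΔλ=0.65598560; θ=atan2(y, x)=20.8062° ≈ 20.8°
Leg 5: φ1=1.1132408, φ2=0.8989947, Δφ=-0.2142461, Δλ=4.0153272 rad; a=sin²(Δφ/2)+cosφ1·cosφ2·sin²(Δλ/2)=0.2371593284; c=2·atan2(√a, √(1-a))=1.017280474; dist=6371·c=6481.094 ≈ 6481.1 km; running total=34143.9 km
Leg 5 bearing: y=sinΔλ·cosφ2=-0.47721164, x=cosφ1·sinφ2-sinφ1·cosφ2·cosΔλ=0.70422168; θ=atan2(y, x)=-34.1233° <0 so +360° → 325.8767° ≈ 325.9°
Leg 6: φ1=0.8989947, φ2=-0.8242090, Δφ=-1.7232037, Δλ=-2.5464441 rad; a=sin²(Δφ/2)+cosφ1·cosφ2·sin²(Δλ/2)=0.9622645824; c=2·atan2(√a, √(1-a))=2.750594636; dist=6371·c=17524.038 ≈ 17524.0 km; running total=51667.9 km
Leg 6 bearing: y=sinΔλ·cosφ2=-0.38074619, x=cosφ1·sinφ2-sinφ1·cosφ2·cosΔλ=-0.01667810; θ=atan2(y, x)=-92.5082° <0 so +360° → 267.4918° ≈ 267.5°
Leg 7: φ1=-0.8242090, φ2=-1.1589335, Δφ=-0.3347245, Δλ=2.7813741 rad; a=sin²(Δφ/2)+cosφ1·cosφ2·sin²(Δλ/2)=0.2908956418; c=2·atan2(√a, √(1-a))=1.139323921; dist=6371·c=7258.633 ≈ 7258.6 km; running total=58926.5 km
Leg 7 bearing: y=sinΔλ·cosφ2=0.14110324, x=cosφ1·sinφ2-sinφ1·cosφ2·cosΔλ=-0.89732455; θ=atan2(y, x)=171.0635° ≈ 171.1°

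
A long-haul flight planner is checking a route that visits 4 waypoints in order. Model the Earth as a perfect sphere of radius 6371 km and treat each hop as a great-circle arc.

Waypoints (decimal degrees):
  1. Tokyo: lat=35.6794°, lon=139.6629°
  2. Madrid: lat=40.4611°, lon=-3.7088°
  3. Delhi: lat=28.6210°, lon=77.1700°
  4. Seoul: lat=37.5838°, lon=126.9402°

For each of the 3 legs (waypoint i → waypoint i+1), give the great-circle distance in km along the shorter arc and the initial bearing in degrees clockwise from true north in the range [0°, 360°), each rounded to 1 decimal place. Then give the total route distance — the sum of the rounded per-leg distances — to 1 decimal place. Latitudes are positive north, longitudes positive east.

Leg 1: dist=10757.8 km, bearing=332.8°
Leg 2: dist=7269.1 km, bearing=72.4°
Leg 3: dist=4686.4 km, bearing=64.4°
Total: 22713.3 km

Leg 1: φ1=0.6227230, φ2=0.7061794, Δφ=0.0834564, Δλ=-2.5023082 rad; a=sin²(Δφ/2)+cosφ1·cosφ2·sin²(Δλ/2)=0.5587474540; c=2·atan2(√a, √(1-a))=1.688563265; dist=6371·c=10757.837 ≈ 10757.8 km; running total=10757.8 km
Leg 1 bearing: y=sinΔλ·cosφ2=-0.45393739, x=cosφ1·sinφ2-sinφ1·cosφ2·cosΔλ=0.88325296; θ=atan2(y, x)=-27.2004° <0 so +360° → 332.7996° ≈ 332.8°
Leg 2: φ1=0.7061794, φ2=0.4995307, Δφ=-0.2066487, Δλ=1.4116014 rad; a=sin²(Δφ/2)+cosφ1·cosφ2·sin²(Δλ/2)=0.2916393891; c=2·atan2(√a, √(1-a))=1.140960882; dist=6371·c=7269.062 ≈ 7269.1 km; running total=18026.9 km
Leg 2 bearing: y=sinΔλ·cosφ2=0.86670778, x=cosφ1·sinφ2-sinφ1·cosφ2·cosΔλ=0.27415514; θ=atan2(y, x)=72.4469° ≈ 72.4°
Leg 3: φ1=0.4995307, φ2=0.6559611, Δφ=0.1564304, Δλ=0.8686539 rad; a=sin²(Δφ/2)+cosφ1·cosφ2·sin²(Δλ/2)=0.1292819965; c=2·atan2(√a, √(1-a))=0.735588466; dist=6371·c=4686.434 ≈ 4686.4 km; running total=22713.3 km
Leg 3 bearing: y=sinΔλ·cosφ2=0.60501331, x=cosφ1·sinφ2-sinφ1·cosφ2·cosΔλ=0.29022671; θ=atan2(y, x)=64.3728° ≈ 64.4°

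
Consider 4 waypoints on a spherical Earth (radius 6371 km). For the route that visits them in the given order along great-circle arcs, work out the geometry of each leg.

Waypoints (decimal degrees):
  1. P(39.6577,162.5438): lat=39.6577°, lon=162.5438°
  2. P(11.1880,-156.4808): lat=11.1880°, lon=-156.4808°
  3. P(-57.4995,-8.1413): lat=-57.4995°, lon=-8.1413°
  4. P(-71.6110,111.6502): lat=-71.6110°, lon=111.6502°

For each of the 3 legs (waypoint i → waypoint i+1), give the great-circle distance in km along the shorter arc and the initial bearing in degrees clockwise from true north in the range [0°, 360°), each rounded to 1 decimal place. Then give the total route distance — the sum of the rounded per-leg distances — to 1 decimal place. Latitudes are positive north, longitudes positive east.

Leg 1: dist=5120.5 km, bearing=116.7°
Leg 2: dist=14205.7 km, bearing=159.1°
Leg 3: dist=4922.2 km, bearing=156.9°
Total: 24248.4 km

Leg 1: φ1=0.6921574, φ2=0.1952674, Δφ=-0.4968900, Δλ=-5.5680297 rad; a=sin²(Δφ/2)+cosφ1·cosφ2·sin²(Δλ/2)=0.1529855825; c=2·atan2(√a, √(1-a))=0.803726244; dist=6371·c=5120.540 ≈ 5120.5 km; running total=5120.5 km
Leg 1 bearing: y=sinΔλ·cosφ2=0.64327322, x=cosφ1·sinφ2-sinφ1·cosφ2·cosΔλ=-0.32330100; θ=atan2(y, x)=116.6835° ≈ 116.7°
Leg 2: φ1=0.1952674, φ2=-1.0035556, Δφ=-1.1988230, Δλ=2.5890127 rad; a=sin²(Δφ/2)+cosφ1·cosφ2·sin²(Δλ/2)=0.8061456392; c=2·atan2(√a, √(1-a))=2.229751710; dist=6371·c=14205.748 ≈ 14205.7 km; running total=19326.2 km
Leg 2 bearing: y=sinΔλ·cosφ2=0.28202435, x=cosφ1·sinφ2-sinφ1·cosφ2·cosΔλ=-0.73862146; θ=atan2(y, x)=159.1019° ≈ 159.1°
Leg 3: φ1=-1.0035556, φ2=-1.2498477, Δφ=-0.2462921, Δλ=2.0907561 rad; a=sin²(Δφ/2)+cosφ1·cosφ2·sin²(Δλ/2)=0.1419479855; c=2·atan2(√a, √(1-a))=0.772591783; dist=6371·c=4922.182 ≈ 4922.2 km; running total=24248.4 km
Leg 3 bearing: y=sinΔλ·cosφ2=0.27377450, x=cosφ1·sinφ2-sinφ1·cosφ2·cosΔλ=-0.64206117; θ=atan2(y, x)=156.9066° ≈ 156.9°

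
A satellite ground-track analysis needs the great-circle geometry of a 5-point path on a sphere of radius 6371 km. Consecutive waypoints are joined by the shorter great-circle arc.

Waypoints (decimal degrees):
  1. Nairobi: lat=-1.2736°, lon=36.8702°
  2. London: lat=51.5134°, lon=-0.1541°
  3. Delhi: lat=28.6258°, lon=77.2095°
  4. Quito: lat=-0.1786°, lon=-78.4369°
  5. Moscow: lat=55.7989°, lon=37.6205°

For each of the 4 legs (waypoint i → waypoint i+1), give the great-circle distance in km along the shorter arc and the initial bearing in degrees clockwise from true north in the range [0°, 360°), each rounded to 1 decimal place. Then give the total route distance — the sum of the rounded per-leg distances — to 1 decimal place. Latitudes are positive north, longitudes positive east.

Leg 1: dist=6822.7 km, bearing=334.7°
Leg 2: dist=6712.0 km, bearing=80.2°
Leg 3: dist=15927.6 km, bearing=316.4°
Leg 4: dist=11614.0 km, bearing=31.4°
Total: 41076.3 km

Leg 1: φ1=-0.0222285, φ2=0.8990784, Δφ=0.9213070, Δλ=-0.6461959 rad; a=sin²(Δφ/2)+cosφ1·cosφ2·sin²(Δλ/2)=0.2603317734; c=2·atan2(√a, √(1-a))=1.070897836; dist=6371·c=6822.690 ≈ 6822.7 km; running total=6822.7 km
Leg 1 bearing: y=sinΔλ·cosφ2=-0.37473926, x=cosφ1·sinφ2-sinφ1·cosφ2·cosΔλ=0.79360384; θ=atan2(y, x)=-25.2767° <0 so +360° → 334.7233° ≈ 334.7°
Leg 2: φ1=0.8990784, φ2=0.4996145, Δφ=-0.3994640, Δλ=1.3502495 rad; a=sin²(Δφ/2)+cosφ1·cosφ2·sin²(Δλ/2)=0.2527453222; c=2·atan2(√a, √(1-a))=1.053526082; dist=6371·c=6712.015 ≈ 6712.0 km; running total=13534.7 km
Leg 2 bearing: y=sinΔλ·cosφ2=0.85650603, x=cosφ1·sinφ2-sinφ1·cosφ2·cosΔλ=0.14784421; θ=atan2(y, x)=80.2065° ≈ 80.2°
Leg 3: φ1=0.4996145, φ2=-0.0031172, Δφ=-0.5027316, Δλ=-2.7165421 rad; a=sin²(Δφ/2)+cosφ1·cosφ2·sin²(Δλ/2)=0.9005756314; c=2·atan2(√a, √(1-a))=2.500012778; dist=6371·c=15927.581 ≈ 15927.6 km; running total=29462.3 km
Leg 3 bearing: y=sinΔλ·cosφ2=-0.41236479, x=cosφ1·sinφ2-sinφ1·cosφ2·cosΔλ=0.43371873; θ=atan2(y, x)=-43.5542° <0 so +360° → 316.4458° ≈ 316.4°
Leg 4: φ1=-0.0031172, φ2=0.9738745, Δφ=0.9769917, Δλ=2.0255838 rad; a=sin²(Δφ/2)+cosφ1·cosφ2·sin²(Δλ/2)=0.6247455029; c=2·atan2(√a, √(1-a))=1.822950931; dist=6371·c=11614.020 ≈ 11614.0 km; running total=41076.3 km
Leg 4 bearing: y=sinΔλ·cosφ2=0.50496436, x=cosφ1·sinφ2-sinφ1·cosφ2·cosΔλ=0.82629610; θ=atan2(y, x)=31.4298° ≈ 31.4°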